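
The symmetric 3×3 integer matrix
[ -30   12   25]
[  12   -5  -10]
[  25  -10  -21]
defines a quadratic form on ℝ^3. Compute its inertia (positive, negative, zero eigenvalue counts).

Answer: (0, 3, 0)

Derivation:
step 0: pivot -30 → sign −
step 1: pivot -1/5 → sign −
step 2: pivot -1/6 → sign −
signature = (0, 3, 0)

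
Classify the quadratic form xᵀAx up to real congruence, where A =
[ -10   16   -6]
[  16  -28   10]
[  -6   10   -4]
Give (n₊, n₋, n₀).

Answer: (0, 3, 0)

Derivation:
step 0: pivot -10 → sign −
step 1: pivot -12/5 → sign −
step 2: pivot -1/3 → sign −
signature = (0, 3, 0)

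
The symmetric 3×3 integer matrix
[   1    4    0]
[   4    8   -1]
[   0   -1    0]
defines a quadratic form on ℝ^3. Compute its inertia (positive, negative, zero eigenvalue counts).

step 0: pivot 1 → sign +
step 1: pivot -8 → sign −
step 2: pivot 1/8 → sign +
signature = (2, 1, 0)

Answer: (2, 1, 0)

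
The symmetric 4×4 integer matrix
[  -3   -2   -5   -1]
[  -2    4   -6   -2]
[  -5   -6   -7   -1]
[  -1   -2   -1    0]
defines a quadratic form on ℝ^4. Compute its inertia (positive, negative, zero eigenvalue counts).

Answer: (1, 1, 2)

Derivation:
step 0: pivot -3 → sign −
step 1: pivot 16/3 → sign +
step 2: row/col 2 already zero → sign 0
step 3: row/col 3 already zero → sign 0
signature = (1, 1, 2)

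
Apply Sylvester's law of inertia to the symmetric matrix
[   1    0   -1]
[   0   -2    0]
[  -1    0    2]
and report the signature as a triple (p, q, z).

Answer: (2, 1, 0)

Derivation:
step 0: pivot 1 → sign +
step 1: pivot -2 → sign −
step 2: pivot 1 → sign +
signature = (2, 1, 0)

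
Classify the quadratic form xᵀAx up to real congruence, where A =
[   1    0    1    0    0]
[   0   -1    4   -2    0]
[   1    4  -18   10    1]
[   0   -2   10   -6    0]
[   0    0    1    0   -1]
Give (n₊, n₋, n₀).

Answer: (1, 3, 1)

Derivation:
step 0: pivot 1 → sign +
step 1: pivot -1 → sign −
step 2: pivot -3 → sign −
step 3: pivot -2/3 → sign −
step 4: row/col 4 already zero → sign 0
signature = (1, 3, 1)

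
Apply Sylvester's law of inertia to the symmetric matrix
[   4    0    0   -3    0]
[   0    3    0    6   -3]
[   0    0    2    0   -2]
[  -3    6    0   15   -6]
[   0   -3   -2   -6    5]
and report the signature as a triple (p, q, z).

Answer: (4, 0, 1)

Derivation:
step 0: pivot 4 → sign +
step 1: pivot 3 → sign +
step 2: pivot 2 → sign +
step 3: pivot 3/4 → sign +
step 4: row/col 4 already zero → sign 0
signature = (4, 0, 1)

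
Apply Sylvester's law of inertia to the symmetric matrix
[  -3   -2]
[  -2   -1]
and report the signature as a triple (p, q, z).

step 0: pivot -3 → sign −
step 1: pivot 1/3 → sign +
signature = (1, 1, 0)

Answer: (1, 1, 0)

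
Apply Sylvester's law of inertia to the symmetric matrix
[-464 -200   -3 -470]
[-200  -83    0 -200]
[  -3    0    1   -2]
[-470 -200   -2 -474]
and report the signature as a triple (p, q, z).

Answer: (2, 2, 0)

Derivation:
step 0: pivot -464 → sign −
step 1: pivot 93/29 → sign +
step 2: pivot 247/496 → sign +
step 3: pivot -2/247 → sign −
signature = (2, 2, 0)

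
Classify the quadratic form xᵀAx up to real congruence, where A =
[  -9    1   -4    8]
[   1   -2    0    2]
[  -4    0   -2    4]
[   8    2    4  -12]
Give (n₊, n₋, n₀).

step 0: pivot -9 → sign −
step 1: pivot -17/9 → sign −
step 2: pivot -2/17 → sign −
step 3: row/col 3 already zero → sign 0
signature = (0, 3, 1)

Answer: (0, 3, 1)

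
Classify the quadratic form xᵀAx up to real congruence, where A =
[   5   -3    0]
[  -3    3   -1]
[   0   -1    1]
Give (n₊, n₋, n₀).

Answer: (3, 0, 0)

Derivation:
step 0: pivot 5 → sign +
step 1: pivot 6/5 → sign +
step 2: pivot 1/6 → sign +
signature = (3, 0, 0)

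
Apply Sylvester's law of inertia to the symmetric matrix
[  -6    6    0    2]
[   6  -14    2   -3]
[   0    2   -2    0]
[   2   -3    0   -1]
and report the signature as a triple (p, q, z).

Answer: (0, 4, 0)

Derivation:
step 0: pivot -6 → sign −
step 1: pivot -8 → sign −
step 2: pivot -3/2 → sign −
step 3: pivot -1/6 → sign −
signature = (0, 4, 0)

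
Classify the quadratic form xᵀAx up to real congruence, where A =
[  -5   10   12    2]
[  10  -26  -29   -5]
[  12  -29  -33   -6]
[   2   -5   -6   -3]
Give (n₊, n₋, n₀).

step 0: pivot -5 → sign −
step 1: pivot -6 → sign −
step 2: pivot -1/30 → sign −
step 3: pivot 2 → sign +
signature = (1, 3, 0)

Answer: (1, 3, 0)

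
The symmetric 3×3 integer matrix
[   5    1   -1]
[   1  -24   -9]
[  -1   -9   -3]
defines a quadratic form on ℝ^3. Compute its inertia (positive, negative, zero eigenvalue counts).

Answer: (1, 1, 1)

Derivation:
step 0: pivot 5 → sign +
step 1: pivot -121/5 → sign −
step 2: row/col 2 already zero → sign 0
signature = (1, 1, 1)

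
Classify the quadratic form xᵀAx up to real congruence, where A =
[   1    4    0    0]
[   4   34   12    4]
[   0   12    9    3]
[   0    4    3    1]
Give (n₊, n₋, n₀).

step 0: pivot 1 → sign +
step 1: pivot 18 → sign +
step 2: pivot 1 → sign +
step 3: row/col 3 already zero → sign 0
signature = (3, 0, 1)

Answer: (3, 0, 1)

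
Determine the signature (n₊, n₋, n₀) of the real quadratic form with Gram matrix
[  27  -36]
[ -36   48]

Answer: (1, 0, 1)

Derivation:
step 0: pivot 27 → sign +
step 1: row/col 1 already zero → sign 0
signature = (1, 0, 1)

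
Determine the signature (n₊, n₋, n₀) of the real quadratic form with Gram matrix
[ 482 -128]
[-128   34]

step 0: pivot 482 → sign +
step 1: pivot 2/241 → sign +
signature = (2, 0, 0)

Answer: (2, 0, 0)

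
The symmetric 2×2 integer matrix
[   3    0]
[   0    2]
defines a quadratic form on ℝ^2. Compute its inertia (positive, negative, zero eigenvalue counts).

step 0: pivot 3 → sign +
step 1: pivot 2 → sign +
signature = (2, 0, 0)

Answer: (2, 0, 0)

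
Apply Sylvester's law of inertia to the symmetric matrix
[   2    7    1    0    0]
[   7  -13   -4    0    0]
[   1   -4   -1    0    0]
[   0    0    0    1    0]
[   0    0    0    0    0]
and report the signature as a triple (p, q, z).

step 0: pivot 2 → sign +
step 1: pivot -75/2 → sign −
step 2: pivot 1 → sign +
step 3: row/col 3 already zero → sign 0
step 4: row/col 4 already zero → sign 0
signature = (2, 1, 2)

Answer: (2, 1, 2)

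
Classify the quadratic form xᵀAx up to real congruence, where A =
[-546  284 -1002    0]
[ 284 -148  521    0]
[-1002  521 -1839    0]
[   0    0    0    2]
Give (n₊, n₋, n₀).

Answer: (1, 3, 0)

Derivation:
step 0: pivot -546 → sign −
step 1: pivot -76/273 → sign −
step 2: pivot -3/76 → sign −
step 3: pivot 2 → sign +
signature = (1, 3, 0)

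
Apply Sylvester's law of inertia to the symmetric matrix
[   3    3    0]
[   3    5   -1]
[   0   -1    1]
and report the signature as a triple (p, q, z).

step 0: pivot 3 → sign +
step 1: pivot 2 → sign +
step 2: pivot 1/2 → sign +
signature = (3, 0, 0)

Answer: (3, 0, 0)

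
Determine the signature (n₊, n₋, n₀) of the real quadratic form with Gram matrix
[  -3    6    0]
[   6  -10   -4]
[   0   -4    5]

step 0: pivot -3 → sign −
step 1: pivot 2 → sign +
step 2: pivot -3 → sign −
signature = (1, 2, 0)

Answer: (1, 2, 0)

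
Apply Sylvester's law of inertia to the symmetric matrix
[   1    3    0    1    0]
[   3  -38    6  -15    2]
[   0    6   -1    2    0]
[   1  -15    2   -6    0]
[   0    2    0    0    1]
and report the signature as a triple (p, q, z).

Answer: (2, 3, 0)

Derivation:
step 0: pivot 1 → sign +
step 1: pivot -47 → sign −
step 2: pivot -11/47 → sign −
step 3: pivot 3/11 → sign +
step 4: pivot -3 → sign −
signature = (2, 3, 0)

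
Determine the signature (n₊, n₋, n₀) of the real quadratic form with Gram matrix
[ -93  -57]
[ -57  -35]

step 0: pivot -93 → sign −
step 1: pivot -2/31 → sign −
signature = (0, 2, 0)

Answer: (0, 2, 0)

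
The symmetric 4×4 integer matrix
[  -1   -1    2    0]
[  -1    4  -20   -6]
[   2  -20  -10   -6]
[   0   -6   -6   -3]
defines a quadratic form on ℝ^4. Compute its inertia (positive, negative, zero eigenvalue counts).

Answer: (2, 2, 0)

Derivation:
step 0: pivot -1 → sign −
step 1: pivot 5 → sign +
step 2: pivot -514/5 → sign −
step 3: pivot 3/257 → sign +
signature = (2, 2, 0)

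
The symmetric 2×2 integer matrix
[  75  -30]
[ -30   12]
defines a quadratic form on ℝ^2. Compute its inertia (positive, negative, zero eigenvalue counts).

Answer: (1, 0, 1)

Derivation:
step 0: pivot 75 → sign +
step 1: row/col 1 already zero → sign 0
signature = (1, 0, 1)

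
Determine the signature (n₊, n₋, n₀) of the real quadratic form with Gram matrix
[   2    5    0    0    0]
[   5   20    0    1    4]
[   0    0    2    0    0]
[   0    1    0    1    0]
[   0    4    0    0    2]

step 0: pivot 2 → sign +
step 1: pivot 15/2 → sign +
step 2: pivot 2 → sign +
step 3: pivot 13/15 → sign +
step 4: pivot -6/13 → sign −
signature = (4, 1, 0)

Answer: (4, 1, 0)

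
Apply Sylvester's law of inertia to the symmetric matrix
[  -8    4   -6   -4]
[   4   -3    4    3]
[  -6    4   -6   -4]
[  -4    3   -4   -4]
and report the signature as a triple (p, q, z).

Answer: (0, 4, 0)

Derivation:
step 0: pivot -8 → sign −
step 1: pivot -1 → sign −
step 2: pivot -1/2 → sign −
step 3: pivot -1 → sign −
signature = (0, 4, 0)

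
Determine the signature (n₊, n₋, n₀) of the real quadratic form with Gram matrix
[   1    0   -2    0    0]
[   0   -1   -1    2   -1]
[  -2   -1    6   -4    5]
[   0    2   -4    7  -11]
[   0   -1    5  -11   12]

step 0: pivot 1 → sign +
step 1: pivot -1 → sign −
step 2: pivot 3 → sign +
step 3: pivot -1 → sign −
step 4: pivot 2 → sign +
signature = (3, 2, 0)

Answer: (3, 2, 0)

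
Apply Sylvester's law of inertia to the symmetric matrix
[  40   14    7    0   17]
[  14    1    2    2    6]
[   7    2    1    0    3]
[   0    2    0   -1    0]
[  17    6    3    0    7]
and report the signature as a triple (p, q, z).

Answer: (2, 3, 0)

Derivation:
step 0: pivot 40 → sign +
step 1: pivot -39/10 → sign −
step 2: pivot -9/52 → sign −
step 3: pivot 1/3 → sign +
step 4: pivot -2/9 → sign −
signature = (2, 3, 0)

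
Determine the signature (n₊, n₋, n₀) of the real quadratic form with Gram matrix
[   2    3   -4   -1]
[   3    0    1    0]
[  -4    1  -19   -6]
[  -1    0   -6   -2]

Answer: (1, 3, 0)

Derivation:
step 0: pivot 2 → sign +
step 1: pivot -9/2 → sign −
step 2: pivot -145/9 → sign −
step 3: pivot -1/145 → sign −
signature = (1, 3, 0)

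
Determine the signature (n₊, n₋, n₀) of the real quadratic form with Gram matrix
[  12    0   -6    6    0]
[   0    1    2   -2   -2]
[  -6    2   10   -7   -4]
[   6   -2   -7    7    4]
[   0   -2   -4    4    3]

step 0: pivot 12 → sign +
step 1: pivot 1 → sign +
step 2: pivot 3 → sign +
step 3: pivot -1 → sign −
step 4: row/col 4 already zero → sign 0
signature = (3, 1, 1)

Answer: (3, 1, 1)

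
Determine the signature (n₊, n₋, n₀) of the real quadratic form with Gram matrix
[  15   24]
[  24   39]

step 0: pivot 15 → sign +
step 1: pivot 3/5 → sign +
signature = (2, 0, 0)

Answer: (2, 0, 0)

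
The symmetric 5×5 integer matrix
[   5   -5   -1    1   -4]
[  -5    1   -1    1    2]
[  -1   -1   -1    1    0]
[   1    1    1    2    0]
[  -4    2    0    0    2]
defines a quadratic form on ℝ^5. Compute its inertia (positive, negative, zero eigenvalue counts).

Answer: (2, 2, 1)

Derivation:
step 0: pivot 5 → sign +
step 1: pivot -4 → sign −
step 2: pivot -1/5 → sign −
step 3: pivot 3 → sign +
step 4: row/col 4 already zero → sign 0
signature = (2, 2, 1)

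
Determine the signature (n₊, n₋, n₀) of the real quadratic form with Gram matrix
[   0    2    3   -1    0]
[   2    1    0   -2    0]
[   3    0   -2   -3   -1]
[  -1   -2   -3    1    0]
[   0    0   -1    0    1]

Answer: (2, 2, 1)

Derivation:
step 0: pivot 1 → sign +
step 1: pivot -4 → sign −
step 2: pivot 1/4 → sign +
step 3: pivot -3 → sign −
step 4: row/col 4 already zero → sign 0
signature = (2, 2, 1)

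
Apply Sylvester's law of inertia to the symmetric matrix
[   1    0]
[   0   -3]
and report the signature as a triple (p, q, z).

step 0: pivot 1 → sign +
step 1: pivot -3 → sign −
signature = (1, 1, 0)

Answer: (1, 1, 0)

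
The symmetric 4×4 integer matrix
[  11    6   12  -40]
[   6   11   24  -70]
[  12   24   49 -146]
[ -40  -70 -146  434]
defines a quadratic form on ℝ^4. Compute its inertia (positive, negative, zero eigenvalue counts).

step 0: pivot 11 → sign +
step 1: pivot 85/11 → sign +
step 2: pivot -299/85 → sign −
step 3: pivot 6/299 → sign +
signature = (3, 1, 0)

Answer: (3, 1, 0)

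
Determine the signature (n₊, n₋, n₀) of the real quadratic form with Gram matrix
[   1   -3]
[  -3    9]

Answer: (1, 0, 1)

Derivation:
step 0: pivot 1 → sign +
step 1: row/col 1 already zero → sign 0
signature = (1, 0, 1)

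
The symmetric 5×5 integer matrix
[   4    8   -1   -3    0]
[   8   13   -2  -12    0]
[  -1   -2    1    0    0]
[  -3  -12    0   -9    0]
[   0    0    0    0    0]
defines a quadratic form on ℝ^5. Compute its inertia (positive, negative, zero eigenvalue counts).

step 0: pivot 4 → sign +
step 1: pivot -3 → sign −
step 2: pivot 3/4 → sign +
step 3: row/col 3 already zero → sign 0
step 4: row/col 4 already zero → sign 0
signature = (2, 1, 2)

Answer: (2, 1, 2)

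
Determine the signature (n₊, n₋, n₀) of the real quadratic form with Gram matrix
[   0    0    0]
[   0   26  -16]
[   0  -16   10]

Answer: (2, 0, 1)

Derivation:
step 0: pivot 26 → sign +
step 1: pivot 2/13 → sign +
step 2: row/col 2 already zero → sign 0
signature = (2, 0, 1)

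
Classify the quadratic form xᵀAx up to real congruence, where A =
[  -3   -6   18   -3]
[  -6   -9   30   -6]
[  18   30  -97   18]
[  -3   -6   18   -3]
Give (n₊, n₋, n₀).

Answer: (1, 2, 1)

Derivation:
step 0: pivot -3 → sign −
step 1: pivot 3 → sign +
step 2: pivot -1 → sign −
step 3: row/col 3 already zero → sign 0
signature = (1, 2, 1)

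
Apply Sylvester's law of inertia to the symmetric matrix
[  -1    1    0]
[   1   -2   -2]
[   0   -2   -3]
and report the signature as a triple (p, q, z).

step 0: pivot -1 → sign −
step 1: pivot -1 → sign −
step 2: pivot 1 → sign +
signature = (1, 2, 0)

Answer: (1, 2, 0)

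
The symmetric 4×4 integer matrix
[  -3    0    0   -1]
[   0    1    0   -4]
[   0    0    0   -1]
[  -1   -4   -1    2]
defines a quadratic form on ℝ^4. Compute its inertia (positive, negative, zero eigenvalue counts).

Answer: (2, 2, 0)

Derivation:
step 0: pivot -3 → sign −
step 1: pivot 1 → sign +
step 2: pivot -41/3 → sign −
step 3: pivot 3/41 → sign +
signature = (2, 2, 0)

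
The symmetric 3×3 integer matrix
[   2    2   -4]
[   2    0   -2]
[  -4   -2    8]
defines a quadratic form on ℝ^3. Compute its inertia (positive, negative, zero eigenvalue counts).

step 0: pivot 2 → sign +
step 1: pivot -2 → sign −
step 2: pivot 2 → sign +
signature = (2, 1, 0)

Answer: (2, 1, 0)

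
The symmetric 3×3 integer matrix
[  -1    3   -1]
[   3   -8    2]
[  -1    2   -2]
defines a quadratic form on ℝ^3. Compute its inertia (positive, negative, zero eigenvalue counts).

Answer: (1, 2, 0)

Derivation:
step 0: pivot -1 → sign −
step 1: pivot 1 → sign +
step 2: pivot -2 → sign −
signature = (1, 2, 0)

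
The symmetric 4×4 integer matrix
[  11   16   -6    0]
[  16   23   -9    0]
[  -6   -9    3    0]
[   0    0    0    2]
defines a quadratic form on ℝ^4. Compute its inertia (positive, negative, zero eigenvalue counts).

Answer: (2, 1, 1)

Derivation:
step 0: pivot 11 → sign +
step 1: pivot -3/11 → sign −
step 2: pivot 2 → sign +
step 3: row/col 3 already zero → sign 0
signature = (2, 1, 1)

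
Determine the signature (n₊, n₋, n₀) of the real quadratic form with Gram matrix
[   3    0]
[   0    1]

step 0: pivot 3 → sign +
step 1: pivot 1 → sign +
signature = (2, 0, 0)

Answer: (2, 0, 0)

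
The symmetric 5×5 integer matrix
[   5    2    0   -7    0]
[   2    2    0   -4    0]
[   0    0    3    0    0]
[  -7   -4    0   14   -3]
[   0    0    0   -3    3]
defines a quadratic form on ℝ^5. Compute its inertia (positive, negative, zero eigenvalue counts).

Answer: (4, 0, 1)

Derivation:
step 0: pivot 5 → sign +
step 1: pivot 6/5 → sign +
step 2: pivot 3 → sign +
step 3: pivot 3 → sign +
step 4: row/col 4 already zero → sign 0
signature = (4, 0, 1)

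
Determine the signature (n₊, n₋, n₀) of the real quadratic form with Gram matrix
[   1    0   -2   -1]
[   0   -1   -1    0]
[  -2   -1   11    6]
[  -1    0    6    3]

step 0: pivot 1 → sign +
step 1: pivot -1 → sign −
step 2: pivot 8 → sign +
step 3: row/col 3 already zero → sign 0
signature = (2, 1, 1)

Answer: (2, 1, 1)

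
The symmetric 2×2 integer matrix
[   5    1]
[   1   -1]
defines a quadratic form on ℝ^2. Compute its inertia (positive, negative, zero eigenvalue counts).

Answer: (1, 1, 0)

Derivation:
step 0: pivot 5 → sign +
step 1: pivot -6/5 → sign −
signature = (1, 1, 0)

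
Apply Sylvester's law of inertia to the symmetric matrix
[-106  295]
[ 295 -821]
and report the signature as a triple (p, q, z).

Answer: (0, 2, 0)

Derivation:
step 0: pivot -106 → sign −
step 1: pivot -1/106 → sign −
signature = (0, 2, 0)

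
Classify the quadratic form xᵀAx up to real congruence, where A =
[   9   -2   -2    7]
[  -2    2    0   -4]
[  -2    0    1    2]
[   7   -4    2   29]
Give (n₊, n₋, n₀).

step 0: pivot 9 → sign +
step 1: pivot 14/9 → sign +
step 2: pivot 3/7 → sign +
step 3: pivot 2/3 → sign +
signature = (4, 0, 0)

Answer: (4, 0, 0)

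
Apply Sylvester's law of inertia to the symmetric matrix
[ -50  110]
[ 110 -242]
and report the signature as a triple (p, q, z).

step 0: pivot -50 → sign −
step 1: row/col 1 already zero → sign 0
signature = (0, 1, 1)

Answer: (0, 1, 1)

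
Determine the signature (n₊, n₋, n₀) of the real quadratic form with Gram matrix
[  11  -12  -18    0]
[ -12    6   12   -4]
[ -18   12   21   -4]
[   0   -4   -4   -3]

Answer: (1, 3, 0)

Derivation:
step 0: pivot 11 → sign +
step 1: pivot -78/11 → sign −
step 2: pivot -3/13 → sign −
step 3: pivot -1/3 → sign −
signature = (1, 3, 0)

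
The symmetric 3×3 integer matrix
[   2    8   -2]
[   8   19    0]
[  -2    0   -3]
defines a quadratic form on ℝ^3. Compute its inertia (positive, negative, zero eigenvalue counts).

step 0: pivot 2 → sign +
step 1: pivot -13 → sign −
step 2: pivot -1/13 → sign −
signature = (1, 2, 0)

Answer: (1, 2, 0)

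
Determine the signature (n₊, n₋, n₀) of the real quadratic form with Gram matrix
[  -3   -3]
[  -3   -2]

step 0: pivot -3 → sign −
step 1: pivot 1 → sign +
signature = (1, 1, 0)

Answer: (1, 1, 0)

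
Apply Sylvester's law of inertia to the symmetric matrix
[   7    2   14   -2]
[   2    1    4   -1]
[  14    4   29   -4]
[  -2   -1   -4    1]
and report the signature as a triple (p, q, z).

Answer: (3, 0, 1)

Derivation:
step 0: pivot 7 → sign +
step 1: pivot 3/7 → sign +
step 2: pivot 1 → sign +
step 3: row/col 3 already zero → sign 0
signature = (3, 0, 1)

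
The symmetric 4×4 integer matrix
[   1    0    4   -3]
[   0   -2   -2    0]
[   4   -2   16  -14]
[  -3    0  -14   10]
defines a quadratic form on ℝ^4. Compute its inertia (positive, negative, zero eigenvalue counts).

step 0: pivot 1 → sign +
step 1: pivot -2 → sign −
step 2: pivot 2 → sign +
step 3: pivot -1 → sign −
signature = (2, 2, 0)

Answer: (2, 2, 0)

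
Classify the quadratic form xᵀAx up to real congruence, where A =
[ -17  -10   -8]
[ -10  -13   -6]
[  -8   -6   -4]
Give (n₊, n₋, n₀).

Answer: (0, 2, 1)

Derivation:
step 0: pivot -17 → sign −
step 1: pivot -121/17 → sign −
step 2: row/col 2 already zero → sign 0
signature = (0, 2, 1)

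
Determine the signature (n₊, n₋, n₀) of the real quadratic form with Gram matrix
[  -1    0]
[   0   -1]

step 0: pivot -1 → sign −
step 1: pivot -1 → sign −
signature = (0, 2, 0)

Answer: (0, 2, 0)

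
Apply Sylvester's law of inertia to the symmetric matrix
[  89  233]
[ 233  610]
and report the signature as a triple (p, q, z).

Answer: (2, 0, 0)

Derivation:
step 0: pivot 89 → sign +
step 1: pivot 1/89 → sign +
signature = (2, 0, 0)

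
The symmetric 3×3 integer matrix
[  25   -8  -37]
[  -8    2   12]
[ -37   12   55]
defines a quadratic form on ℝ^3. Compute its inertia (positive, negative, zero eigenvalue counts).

step 0: pivot 25 → sign +
step 1: pivot -14/25 → sign −
step 2: pivot 2/7 → sign +
signature = (2, 1, 0)

Answer: (2, 1, 0)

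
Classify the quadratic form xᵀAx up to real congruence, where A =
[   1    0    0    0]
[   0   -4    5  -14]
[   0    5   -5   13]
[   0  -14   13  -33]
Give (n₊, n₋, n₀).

Answer: (2, 2, 0)

Derivation:
step 0: pivot 1 → sign +
step 1: pivot -4 → sign −
step 2: pivot 5/4 → sign +
step 3: pivot -1/5 → sign −
signature = (2, 2, 0)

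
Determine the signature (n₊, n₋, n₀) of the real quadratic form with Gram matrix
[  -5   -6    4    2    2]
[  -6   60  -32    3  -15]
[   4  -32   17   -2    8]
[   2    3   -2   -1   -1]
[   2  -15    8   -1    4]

Answer: (3, 2, 0)

Derivation:
step 0: pivot -5 → sign −
step 1: pivot 336/5 → sign +
step 2: pivot 1/21 → sign +
step 3: pivot -5/16 → sign −
step 4: pivot 1/5 → sign +
signature = (3, 2, 0)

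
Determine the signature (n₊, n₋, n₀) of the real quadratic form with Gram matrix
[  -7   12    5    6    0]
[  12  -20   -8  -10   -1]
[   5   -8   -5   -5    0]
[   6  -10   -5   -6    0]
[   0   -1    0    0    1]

step 0: pivot -7 → sign −
step 1: pivot 4/7 → sign +
step 2: pivot -2 → sign −
step 3: pivot -1/2 → sign −
step 4: pivot -1/4 → sign −
signature = (1, 4, 0)

Answer: (1, 4, 0)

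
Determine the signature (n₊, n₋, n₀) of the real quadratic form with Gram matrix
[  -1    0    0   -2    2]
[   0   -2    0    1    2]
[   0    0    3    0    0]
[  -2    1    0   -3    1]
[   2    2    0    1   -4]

step 0: pivot -1 → sign −
step 1: pivot -2 → sign −
step 2: pivot 3 → sign +
step 3: pivot 3/2 → sign +
step 4: pivot -2/3 → sign −
signature = (2, 3, 0)

Answer: (2, 3, 0)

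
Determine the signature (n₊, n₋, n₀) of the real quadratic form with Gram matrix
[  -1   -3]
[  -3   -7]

step 0: pivot -1 → sign −
step 1: pivot 2 → sign +
signature = (1, 1, 0)

Answer: (1, 1, 0)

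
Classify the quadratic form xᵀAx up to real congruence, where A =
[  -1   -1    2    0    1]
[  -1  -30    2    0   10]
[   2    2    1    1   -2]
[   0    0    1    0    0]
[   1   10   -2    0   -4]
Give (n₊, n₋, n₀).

step 0: pivot -1 → sign −
step 1: pivot -29 → sign −
step 2: pivot 5 → sign +
step 3: pivot -1/5 → sign −
step 4: pivot -6/29 → sign −
signature = (1, 4, 0)

Answer: (1, 4, 0)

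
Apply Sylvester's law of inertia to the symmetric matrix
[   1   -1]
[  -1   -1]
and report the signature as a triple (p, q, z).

step 0: pivot 1 → sign +
step 1: pivot -2 → sign −
signature = (1, 1, 0)

Answer: (1, 1, 0)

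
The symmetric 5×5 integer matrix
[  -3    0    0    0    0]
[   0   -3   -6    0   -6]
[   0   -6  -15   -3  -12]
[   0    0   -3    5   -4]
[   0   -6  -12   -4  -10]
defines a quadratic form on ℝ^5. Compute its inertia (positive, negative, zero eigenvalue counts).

Answer: (1, 3, 1)

Derivation:
step 0: pivot -3 → sign −
step 1: pivot -3 → sign −
step 2: pivot -3 → sign −
step 3: pivot 8 → sign +
step 4: row/col 4 already zero → sign 0
signature = (1, 3, 1)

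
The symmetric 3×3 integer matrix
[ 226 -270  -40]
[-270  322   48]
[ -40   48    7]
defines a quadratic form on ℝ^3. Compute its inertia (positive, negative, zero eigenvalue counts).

step 0: pivot 226 → sign +
step 1: pivot -64/113 → sign −
step 2: row/col 2 already zero → sign 0
signature = (1, 1, 1)

Answer: (1, 1, 1)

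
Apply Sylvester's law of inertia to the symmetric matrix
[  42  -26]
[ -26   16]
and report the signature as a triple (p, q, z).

step 0: pivot 42 → sign +
step 1: pivot -2/21 → sign −
signature = (1, 1, 0)

Answer: (1, 1, 0)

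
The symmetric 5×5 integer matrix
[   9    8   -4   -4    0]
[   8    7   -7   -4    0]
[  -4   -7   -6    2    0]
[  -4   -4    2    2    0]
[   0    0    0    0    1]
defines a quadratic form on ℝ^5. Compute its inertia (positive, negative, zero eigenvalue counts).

step 0: pivot 9 → sign +
step 1: pivot -1/9 → sign −
step 2: pivot 99 → sign +
step 3: pivot 2/99 → sign +
step 4: pivot 1 → sign +
signature = (4, 1, 0)

Answer: (4, 1, 0)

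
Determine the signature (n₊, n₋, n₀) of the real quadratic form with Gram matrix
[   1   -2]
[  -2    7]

step 0: pivot 1 → sign +
step 1: pivot 3 → sign +
signature = (2, 0, 0)

Answer: (2, 0, 0)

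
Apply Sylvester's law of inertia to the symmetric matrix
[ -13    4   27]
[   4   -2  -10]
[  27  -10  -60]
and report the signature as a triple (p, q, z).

step 0: pivot -13 → sign −
step 1: pivot -10/13 → sign −
step 2: pivot -1/5 → sign −
signature = (0, 3, 0)

Answer: (0, 3, 0)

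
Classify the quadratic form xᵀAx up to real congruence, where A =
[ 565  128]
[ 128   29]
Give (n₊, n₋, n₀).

Answer: (2, 0, 0)

Derivation:
step 0: pivot 565 → sign +
step 1: pivot 1/565 → sign +
signature = (2, 0, 0)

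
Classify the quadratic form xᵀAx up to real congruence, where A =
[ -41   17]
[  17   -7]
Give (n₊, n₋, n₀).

Answer: (1, 1, 0)

Derivation:
step 0: pivot -41 → sign −
step 1: pivot 2/41 → sign +
signature = (1, 1, 0)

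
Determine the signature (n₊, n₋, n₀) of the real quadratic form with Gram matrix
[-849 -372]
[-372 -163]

step 0: pivot -849 → sign −
step 1: pivot -1/283 → sign −
signature = (0, 2, 0)

Answer: (0, 2, 0)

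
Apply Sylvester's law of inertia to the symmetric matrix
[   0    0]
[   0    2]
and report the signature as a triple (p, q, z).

step 0: pivot 2 → sign +
step 1: row/col 1 already zero → sign 0
signature = (1, 0, 1)

Answer: (1, 0, 1)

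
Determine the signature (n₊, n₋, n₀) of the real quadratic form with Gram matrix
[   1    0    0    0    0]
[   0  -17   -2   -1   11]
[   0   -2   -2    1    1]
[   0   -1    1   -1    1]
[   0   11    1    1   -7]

step 0: pivot 1 → sign +
step 1: pivot -17 → sign −
step 2: pivot -30/17 → sign −
step 3: pivot -7/30 → sign −
step 4: pivot 2/7 → sign +
signature = (2, 3, 0)

Answer: (2, 3, 0)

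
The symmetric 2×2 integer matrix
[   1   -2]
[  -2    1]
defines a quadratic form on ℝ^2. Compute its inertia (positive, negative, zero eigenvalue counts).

Answer: (1, 1, 0)

Derivation:
step 0: pivot 1 → sign +
step 1: pivot -3 → sign −
signature = (1, 1, 0)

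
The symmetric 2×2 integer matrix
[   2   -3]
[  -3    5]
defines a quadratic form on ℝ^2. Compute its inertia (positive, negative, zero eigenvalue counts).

Answer: (2, 0, 0)

Derivation:
step 0: pivot 2 → sign +
step 1: pivot 1/2 → sign +
signature = (2, 0, 0)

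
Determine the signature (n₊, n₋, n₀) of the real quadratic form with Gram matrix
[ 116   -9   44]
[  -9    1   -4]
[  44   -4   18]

Answer: (3, 0, 0)

Derivation:
step 0: pivot 116 → sign +
step 1: pivot 35/116 → sign +
step 2: pivot 6/35 → sign +
signature = (3, 0, 0)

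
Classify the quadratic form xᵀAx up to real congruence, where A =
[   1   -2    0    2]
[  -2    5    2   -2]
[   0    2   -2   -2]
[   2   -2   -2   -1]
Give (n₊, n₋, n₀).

Answer: (2, 2, 0)

Derivation:
step 0: pivot 1 → sign +
step 1: pivot 1 → sign +
step 2: pivot -6 → sign −
step 3: pivot -3 → sign −
signature = (2, 2, 0)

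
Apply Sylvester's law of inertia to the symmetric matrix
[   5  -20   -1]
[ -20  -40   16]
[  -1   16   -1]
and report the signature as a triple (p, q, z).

step 0: pivot 5 → sign +
step 1: pivot -120 → sign −
step 2: row/col 2 already zero → sign 0
signature = (1, 1, 1)

Answer: (1, 1, 1)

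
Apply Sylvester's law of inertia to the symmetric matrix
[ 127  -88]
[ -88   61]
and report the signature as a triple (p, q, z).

step 0: pivot 127 → sign +
step 1: pivot 3/127 → sign +
signature = (2, 0, 0)

Answer: (2, 0, 0)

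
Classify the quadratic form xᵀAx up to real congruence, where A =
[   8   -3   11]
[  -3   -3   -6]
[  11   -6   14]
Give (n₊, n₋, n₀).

step 0: pivot 8 → sign +
step 1: pivot -33/8 → sign −
step 2: pivot -3/11 → sign −
signature = (1, 2, 0)

Answer: (1, 2, 0)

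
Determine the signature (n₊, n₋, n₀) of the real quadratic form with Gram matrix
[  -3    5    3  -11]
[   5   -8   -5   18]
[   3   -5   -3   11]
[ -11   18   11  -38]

step 0: pivot -3 → sign −
step 1: pivot 1/3 → sign +
step 2: pivot 2 → sign +
step 3: row/col 3 already zero → sign 0
signature = (2, 1, 1)

Answer: (2, 1, 1)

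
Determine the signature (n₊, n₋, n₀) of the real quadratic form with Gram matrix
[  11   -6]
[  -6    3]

step 0: pivot 11 → sign +
step 1: pivot -3/11 → sign −
signature = (1, 1, 0)

Answer: (1, 1, 0)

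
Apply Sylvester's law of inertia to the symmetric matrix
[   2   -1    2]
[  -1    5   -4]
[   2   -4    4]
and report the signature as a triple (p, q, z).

step 0: pivot 2 → sign +
step 1: pivot 9/2 → sign +
step 2: row/col 2 already zero → sign 0
signature = (2, 0, 1)

Answer: (2, 0, 1)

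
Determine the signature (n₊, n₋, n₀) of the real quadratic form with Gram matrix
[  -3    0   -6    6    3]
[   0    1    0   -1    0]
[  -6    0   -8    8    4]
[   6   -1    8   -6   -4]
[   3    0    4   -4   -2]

step 0: pivot -3 → sign −
step 1: pivot 1 → sign +
step 2: pivot 4 → sign +
step 3: pivot 1 → sign +
step 4: row/col 4 already zero → sign 0
signature = (3, 1, 1)

Answer: (3, 1, 1)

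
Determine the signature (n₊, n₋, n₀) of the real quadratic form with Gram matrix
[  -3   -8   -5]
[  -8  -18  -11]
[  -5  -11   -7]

Answer: (1, 2, 0)

Derivation:
step 0: pivot -3 → sign −
step 1: pivot 10/3 → sign +
step 2: pivot -3/10 → sign −
signature = (1, 2, 0)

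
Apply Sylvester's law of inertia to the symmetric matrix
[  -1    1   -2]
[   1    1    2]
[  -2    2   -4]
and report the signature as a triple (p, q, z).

step 0: pivot -1 → sign −
step 1: pivot 2 → sign +
step 2: row/col 2 already zero → sign 0
signature = (1, 1, 1)

Answer: (1, 1, 1)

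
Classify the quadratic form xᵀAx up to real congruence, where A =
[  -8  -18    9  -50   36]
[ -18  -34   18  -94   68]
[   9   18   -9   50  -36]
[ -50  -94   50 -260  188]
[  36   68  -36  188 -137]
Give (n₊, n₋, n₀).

Answer: (2, 3, 0)

Derivation:
step 0: pivot -8 → sign −
step 1: pivot 13/2 → sign +
step 2: pivot 9/26 → sign +
step 3: pivot -2/9 → sign −
step 4: pivot -1 → sign −
signature = (2, 3, 0)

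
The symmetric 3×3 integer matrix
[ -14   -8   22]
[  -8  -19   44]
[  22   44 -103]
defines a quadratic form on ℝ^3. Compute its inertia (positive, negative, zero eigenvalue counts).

Answer: (1, 2, 0)

Derivation:
step 0: pivot -14 → sign −
step 1: pivot -101/7 → sign −
step 2: pivot 3/101 → sign +
signature = (1, 2, 0)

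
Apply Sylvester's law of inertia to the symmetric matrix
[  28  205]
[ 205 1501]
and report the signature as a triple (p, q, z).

Answer: (2, 0, 0)

Derivation:
step 0: pivot 28 → sign +
step 1: pivot 3/28 → sign +
signature = (2, 0, 0)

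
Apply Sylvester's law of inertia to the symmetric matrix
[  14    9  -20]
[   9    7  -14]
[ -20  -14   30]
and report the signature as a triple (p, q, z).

step 0: pivot 14 → sign +
step 1: pivot 17/14 → sign +
step 2: pivot 6/17 → sign +
signature = (3, 0, 0)

Answer: (3, 0, 0)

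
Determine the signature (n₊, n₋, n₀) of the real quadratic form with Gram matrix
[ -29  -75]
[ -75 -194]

step 0: pivot -29 → sign −
step 1: pivot -1/29 → sign −
signature = (0, 2, 0)

Answer: (0, 2, 0)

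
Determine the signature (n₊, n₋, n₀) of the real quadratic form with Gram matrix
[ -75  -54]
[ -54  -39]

step 0: pivot -75 → sign −
step 1: pivot -3/25 → sign −
signature = (0, 2, 0)

Answer: (0, 2, 0)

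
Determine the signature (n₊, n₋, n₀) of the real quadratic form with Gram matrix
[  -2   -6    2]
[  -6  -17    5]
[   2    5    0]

Answer: (2, 1, 0)

Derivation:
step 0: pivot -2 → sign −
step 1: pivot 1 → sign +
step 2: pivot 1 → sign +
signature = (2, 1, 0)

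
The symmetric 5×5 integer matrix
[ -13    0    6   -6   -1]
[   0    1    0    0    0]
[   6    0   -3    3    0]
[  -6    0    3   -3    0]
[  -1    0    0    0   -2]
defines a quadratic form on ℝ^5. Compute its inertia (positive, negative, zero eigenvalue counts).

step 0: pivot -13 → sign −
step 1: pivot 1 → sign +
step 2: pivot -3/13 → sign −
step 3: pivot -1 → sign −
step 4: row/col 4 already zero → sign 0
signature = (1, 3, 1)

Answer: (1, 3, 1)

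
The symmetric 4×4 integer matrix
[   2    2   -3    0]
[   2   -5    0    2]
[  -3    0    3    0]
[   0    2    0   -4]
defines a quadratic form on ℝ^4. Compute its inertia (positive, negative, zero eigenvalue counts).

Answer: (1, 2, 1)

Derivation:
step 0: pivot 2 → sign +
step 1: pivot -7 → sign −
step 2: pivot -3/14 → sign −
step 3: row/col 3 already zero → sign 0
signature = (1, 2, 1)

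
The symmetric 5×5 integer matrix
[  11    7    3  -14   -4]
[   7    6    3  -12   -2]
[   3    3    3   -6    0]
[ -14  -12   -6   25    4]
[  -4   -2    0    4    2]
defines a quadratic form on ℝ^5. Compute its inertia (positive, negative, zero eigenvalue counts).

step 0: pivot 11 → sign +
step 1: pivot 17/11 → sign +
step 2: pivot 24/17 → sign +
step 3: pivot 1 → sign +
step 4: row/col 4 already zero → sign 0
signature = (4, 0, 1)

Answer: (4, 0, 1)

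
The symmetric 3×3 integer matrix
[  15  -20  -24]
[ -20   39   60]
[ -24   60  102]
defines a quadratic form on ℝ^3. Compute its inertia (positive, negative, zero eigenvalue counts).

Answer: (3, 0, 0)

Derivation:
step 0: pivot 15 → sign +
step 1: pivot 37/3 → sign +
step 2: pivot 6/185 → sign +
signature = (3, 0, 0)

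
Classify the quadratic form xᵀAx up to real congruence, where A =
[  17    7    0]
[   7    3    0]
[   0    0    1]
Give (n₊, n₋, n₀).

Answer: (3, 0, 0)

Derivation:
step 0: pivot 17 → sign +
step 1: pivot 2/17 → sign +
step 2: pivot 1 → sign +
signature = (3, 0, 0)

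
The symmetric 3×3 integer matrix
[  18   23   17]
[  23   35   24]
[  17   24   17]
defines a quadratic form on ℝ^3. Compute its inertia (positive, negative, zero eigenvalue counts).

step 0: pivot 18 → sign +
step 1: pivot 101/18 → sign +
step 2: pivot 2/101 → sign +
signature = (3, 0, 0)

Answer: (3, 0, 0)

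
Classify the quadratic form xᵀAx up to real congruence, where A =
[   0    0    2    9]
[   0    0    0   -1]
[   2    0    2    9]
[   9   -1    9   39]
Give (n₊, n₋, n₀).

step 0: pivot 2 → sign +
step 1: pivot -2 → sign −
step 2: pivot -3/2 → sign −
step 3: pivot 2/3 → sign +
signature = (2, 2, 0)

Answer: (2, 2, 0)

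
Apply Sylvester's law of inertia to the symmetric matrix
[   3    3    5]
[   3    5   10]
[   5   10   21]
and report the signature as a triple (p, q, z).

step 0: pivot 3 → sign +
step 1: pivot 2 → sign +
step 2: pivot 1/6 → sign +
signature = (3, 0, 0)

Answer: (3, 0, 0)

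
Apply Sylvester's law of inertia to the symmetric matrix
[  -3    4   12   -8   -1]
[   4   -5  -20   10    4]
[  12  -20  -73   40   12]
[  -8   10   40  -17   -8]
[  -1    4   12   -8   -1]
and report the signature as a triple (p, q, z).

step 0: pivot -3 → sign −
step 1: pivot 1/3 → sign +
step 2: pivot -73 → sign −
step 3: pivot 3 → sign +
step 4: pivot -6/73 → sign −
signature = (2, 3, 0)

Answer: (2, 3, 0)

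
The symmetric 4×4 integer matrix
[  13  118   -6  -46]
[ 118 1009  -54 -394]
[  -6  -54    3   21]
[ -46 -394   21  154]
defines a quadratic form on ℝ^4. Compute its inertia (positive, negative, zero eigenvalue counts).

step 0: pivot 13 → sign +
step 1: pivot -807/13 → sign −
step 2: pivot 63/269 → sign +
step 3: pivot 1/7 → sign +
signature = (3, 1, 0)

Answer: (3, 1, 0)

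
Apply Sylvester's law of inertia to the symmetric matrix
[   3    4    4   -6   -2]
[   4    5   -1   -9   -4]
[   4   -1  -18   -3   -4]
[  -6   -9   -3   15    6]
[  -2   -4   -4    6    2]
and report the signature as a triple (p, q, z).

Answer: (3, 1, 1)

Derivation:
step 0: pivot 3 → sign +
step 1: pivot -1/3 → sign −
step 2: pivot 97 → sign +
step 3: pivot 6/97 → sign +
step 4: row/col 4 already zero → sign 0
signature = (3, 1, 1)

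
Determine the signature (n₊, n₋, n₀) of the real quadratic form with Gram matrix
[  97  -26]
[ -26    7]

Answer: (2, 0, 0)

Derivation:
step 0: pivot 97 → sign +
step 1: pivot 3/97 → sign +
signature = (2, 0, 0)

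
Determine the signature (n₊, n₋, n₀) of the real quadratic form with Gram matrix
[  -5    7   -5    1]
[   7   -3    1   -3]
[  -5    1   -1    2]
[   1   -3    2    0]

step 0: pivot -5 → sign −
step 1: pivot 34/5 → sign +
step 2: pivot -22/17 → sign −
step 3: pivot -1/22 → sign −
signature = (1, 3, 0)

Answer: (1, 3, 0)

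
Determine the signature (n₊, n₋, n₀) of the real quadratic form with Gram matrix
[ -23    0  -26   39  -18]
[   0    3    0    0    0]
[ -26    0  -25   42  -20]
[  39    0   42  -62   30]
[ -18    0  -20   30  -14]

step 0: pivot -23 → sign −
step 1: pivot 3 → sign +
step 2: pivot 101/23 → sign +
step 3: pivot 317/101 → sign +
step 4: pivot 6/317 → sign +
signature = (4, 1, 0)

Answer: (4, 1, 0)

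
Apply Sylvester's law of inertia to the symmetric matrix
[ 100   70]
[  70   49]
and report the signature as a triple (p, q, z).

Answer: (1, 0, 1)

Derivation:
step 0: pivot 100 → sign +
step 1: row/col 1 already zero → sign 0
signature = (1, 0, 1)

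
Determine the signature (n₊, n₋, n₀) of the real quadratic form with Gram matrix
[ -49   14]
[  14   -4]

step 0: pivot -49 → sign −
step 1: row/col 1 already zero → sign 0
signature = (0, 1, 1)

Answer: (0, 1, 1)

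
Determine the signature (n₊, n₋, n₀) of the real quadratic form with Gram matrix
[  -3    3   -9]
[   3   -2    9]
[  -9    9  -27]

step 0: pivot -3 → sign −
step 1: pivot 1 → sign +
step 2: row/col 2 already zero → sign 0
signature = (1, 1, 1)

Answer: (1, 1, 1)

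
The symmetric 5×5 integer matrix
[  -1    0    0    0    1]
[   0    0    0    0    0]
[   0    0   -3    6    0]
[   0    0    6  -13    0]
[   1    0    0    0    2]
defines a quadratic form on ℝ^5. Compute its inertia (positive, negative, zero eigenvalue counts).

Answer: (1, 3, 1)

Derivation:
step 0: pivot -1 → sign −
step 1: pivot -3 → sign −
step 2: pivot -1 → sign −
step 3: pivot 3 → sign +
step 4: row/col 4 already zero → sign 0
signature = (1, 3, 1)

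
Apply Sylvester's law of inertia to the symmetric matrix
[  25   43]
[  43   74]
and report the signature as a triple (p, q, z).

Answer: (2, 0, 0)

Derivation:
step 0: pivot 25 → sign +
step 1: pivot 1/25 → sign +
signature = (2, 0, 0)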